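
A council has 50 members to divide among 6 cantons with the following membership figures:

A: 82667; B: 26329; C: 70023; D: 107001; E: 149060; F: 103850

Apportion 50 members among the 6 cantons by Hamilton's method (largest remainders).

Total 538930; standard divisor 538930/50 ≈ 10778.6.
Standard quotas: A 7.6695, B 2.4427, C 6.4965, D 9.9272, E 13.8293, F 9.6348.
Lower quotas: A 7, B 2, C 6, D 9, E 13, F 9 (sum 46, leaving 4 seats).
Remainders in descending order: D 0.9272, E 0.8293, A 0.6695, F 0.6348, C 0.4965, B 0.4427.
Largest remainders: D, E, A, F receive the extra seats.

A 8, B 2, C 6, D 10, E 14, F 10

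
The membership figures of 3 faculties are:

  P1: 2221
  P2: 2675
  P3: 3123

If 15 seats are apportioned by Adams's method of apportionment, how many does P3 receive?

6

Standard divisor 8019/15 ≈ 534.6; standard quotas: P1 4.155, P2 5.004, P3 5.842.
Rounding up gives 5, 6, 6 = 17 seats, so the divisor must be adjusted.
With modified divisor 600: modified quotas P1 3.702, P2 4.458, P3 5.205.
Rounding up: P1 4, P2 5, P3 6 (total 15).
P3 receives 6.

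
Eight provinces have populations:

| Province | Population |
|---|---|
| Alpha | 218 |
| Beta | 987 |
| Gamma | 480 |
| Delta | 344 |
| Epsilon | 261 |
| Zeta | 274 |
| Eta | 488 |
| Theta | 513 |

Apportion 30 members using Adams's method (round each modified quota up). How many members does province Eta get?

4

Standard divisor 3565/30 ≈ 118.833; standard quotas: Alpha 1.835, Beta 8.306, Gamma 4.039, Delta 2.895, Epsilon 2.196, Zeta 2.306, Eta 4.107, Theta 4.317.
Rounding up gives 2, 9, 5, 3, 3, 3, 5, 5 = 35 seats, so the divisor must be adjusted.
With modified divisor 134: modified quotas Alpha 1.627, Beta 7.366, Gamma 3.582, Delta 2.567, Epsilon 1.948, Zeta 2.045, Eta 3.642, Theta 3.828.
Rounding up: Alpha 2, Beta 8, Gamma 4, Delta 3, Epsilon 2, Zeta 3, Eta 4, Theta 4 (total 30).
Eta receives 4.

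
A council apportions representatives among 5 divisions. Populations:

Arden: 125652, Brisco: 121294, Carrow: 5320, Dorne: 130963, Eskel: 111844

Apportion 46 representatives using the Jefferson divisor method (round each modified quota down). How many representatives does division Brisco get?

Standard divisor 495073/46 ≈ 10762.457; standard quotas: Arden 11.675, Brisco 11.270, Carrow 0.494, Dorne 12.169, Eskel 10.392.
Rounding down gives 11, 11, 0, 12, 10 = 44 seats, so the divisor must be adjusted.
With modified divisor 10140: modified quotas Arden 12.392, Brisco 11.962, Carrow 0.525, Dorne 12.915, Eskel 11.030.
Rounding down: Arden 12, Brisco 11, Carrow 0, Dorne 12, Eskel 11 (total 46).
Brisco receives 11.

11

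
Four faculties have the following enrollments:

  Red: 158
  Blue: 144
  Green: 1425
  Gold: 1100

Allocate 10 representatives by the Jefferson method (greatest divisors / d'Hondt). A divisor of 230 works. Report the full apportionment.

Red=0; Blue=0; Green=6; Gold=4

With modified divisor 230: modified quotas Red 0.687, Blue 0.626, Green 6.196, Gold 4.783.
Rounding down: Red 0, Blue 0, Green 6, Gold 4 (total 10).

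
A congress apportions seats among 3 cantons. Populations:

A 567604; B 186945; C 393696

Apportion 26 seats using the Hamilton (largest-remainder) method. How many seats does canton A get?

The standard divisor is 1148245/26 ≈ 44163.269.
Standard quotas: A 12.8524, B 4.2330, C 8.9146.
Lower quotas: A 12, B 4, C 8 (sum 24, leaving 2 seats).
Remainders in descending order: C 0.9146, A 0.8524, B 0.2330.
The surplus seats go to C, A.
A receives 13.

13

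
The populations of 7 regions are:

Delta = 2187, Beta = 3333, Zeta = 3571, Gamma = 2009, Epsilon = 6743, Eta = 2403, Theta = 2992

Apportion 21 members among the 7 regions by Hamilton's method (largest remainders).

Delta=2; Beta=3; Zeta=3; Gamma=2; Epsilon=6; Eta=2; Theta=3

Total 23238; standard divisor 23238/21 ≈ 1106.571.
Standard quotas: Delta 1.9764, Beta 3.0120, Zeta 3.2271, Gamma 1.8155, Epsilon 6.0936, Eta 2.1716, Theta 2.7038.
Lower quotas: Delta 1, Beta 3, Zeta 3, Gamma 1, Epsilon 6, Eta 2, Theta 2 (sum 18, leaving 3 seats).
Remainders in descending order: Delta 0.9764, Gamma 0.8155, Theta 0.7038, Zeta 0.2271, Eta 0.1716, Epsilon 0.0936, Beta 0.0120.
Largest remainders: Delta, Gamma, Theta receive the extra seats.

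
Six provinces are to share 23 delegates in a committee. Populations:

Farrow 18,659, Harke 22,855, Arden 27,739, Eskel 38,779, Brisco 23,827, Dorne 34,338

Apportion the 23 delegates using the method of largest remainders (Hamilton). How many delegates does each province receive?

Farrow 3; Harke 3; Arden 4; Eskel 5; Brisco 3; Dorne 5

Total 166197; standard divisor 166197/23 ≈ 7225.957.
Standard quotas: Farrow 2.5822, Harke 3.1629, Arden 3.8388, Eskel 5.3666, Brisco 3.2974, Dorne 4.7520.
Lower quotas: Farrow 2, Harke 3, Arden 3, Eskel 5, Brisco 3, Dorne 4 (sum 20, leaving 3 seats).
Remainders in descending order: Arden 0.8388, Dorne 0.7520, Farrow 0.5822, Eskel 0.3666, Brisco 0.2974, Harke 0.1629.
The surplus seats go to Arden, Dorne, Farrow.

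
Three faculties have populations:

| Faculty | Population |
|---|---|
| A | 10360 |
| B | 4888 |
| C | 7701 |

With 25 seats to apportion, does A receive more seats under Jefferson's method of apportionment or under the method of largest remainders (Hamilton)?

Jefferson

Jefferson: A 12, B 5, C 8.
Hamilton: A 11, B 5, C 9.
A gets 12 under Jefferson and 11 under Hamilton.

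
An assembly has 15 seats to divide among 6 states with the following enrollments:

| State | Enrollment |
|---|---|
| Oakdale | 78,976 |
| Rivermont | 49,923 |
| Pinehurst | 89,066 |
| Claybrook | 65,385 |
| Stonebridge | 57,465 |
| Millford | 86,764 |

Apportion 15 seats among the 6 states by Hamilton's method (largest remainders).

Standard divisor: 427579 ÷ 15 ≈ 28505.267.
Standard quotas: Oakdale 2.7706, Rivermont 1.7514, Pinehurst 3.1245, Claybrook 2.2938, Stonebridge 2.0159, Millford 3.0438.
Lower quotas: Oakdale 2, Rivermont 1, Pinehurst 3, Claybrook 2, Stonebridge 2, Millford 3 (sum 13, leaving 2 seats).
Remainders in descending order: Oakdale 0.7706, Rivermont 0.7514, Claybrook 0.2938, Pinehurst 0.1245, Millford 0.0438, Stonebridge 0.0159.
The surplus seats go to Oakdale, Rivermont.

Oakdale 3, Rivermont 2, Pinehurst 3, Claybrook 2, Stonebridge 2, Millford 3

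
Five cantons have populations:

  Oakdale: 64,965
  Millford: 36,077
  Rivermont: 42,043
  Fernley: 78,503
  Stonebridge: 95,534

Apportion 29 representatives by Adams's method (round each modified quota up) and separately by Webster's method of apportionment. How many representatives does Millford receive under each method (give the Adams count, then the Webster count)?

Adams: Oakdale 6, Millford 4, Rivermont 4, Fernley 7, Stonebridge 8.
Webster: Oakdale 6, Millford 3, Rivermont 4, Fernley 7, Stonebridge 9.
Millford gets 4 under Adams and 3 under Webster.

4 and 3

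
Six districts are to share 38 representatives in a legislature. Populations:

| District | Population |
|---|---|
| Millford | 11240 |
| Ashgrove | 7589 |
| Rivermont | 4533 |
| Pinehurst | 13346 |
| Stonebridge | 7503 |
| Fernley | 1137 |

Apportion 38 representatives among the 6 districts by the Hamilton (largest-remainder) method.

Millford 10, Ashgrove 6, Rivermont 4, Pinehurst 11, Stonebridge 6, Fernley 1

Standard divisor: 45348 ÷ 38 ≈ 1193.368.
Standard quotas: Millford 9.4187, Ashgrove 6.3593, Rivermont 3.7985, Pinehurst 11.1835, Stonebridge 6.2872, Fernley 0.9528.
Lower quotas: Millford 9, Ashgrove 6, Rivermont 3, Pinehurst 11, Stonebridge 6, Fernley 0 (sum 35, leaving 3 seats).
Remainders in descending order: Fernley 0.9528, Rivermont 0.7985, Millford 0.4187, Ashgrove 0.3593, Stonebridge 0.2872, Pinehurst 0.1835.
Largest remainders: Fernley, Rivermont, Millford receive the extra seats.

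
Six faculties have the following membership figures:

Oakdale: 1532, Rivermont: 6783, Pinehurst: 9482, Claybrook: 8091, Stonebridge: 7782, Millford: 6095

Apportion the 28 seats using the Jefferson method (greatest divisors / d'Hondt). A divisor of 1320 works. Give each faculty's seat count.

With modified divisor 1320: modified quotas Oakdale 1.161, Rivermont 5.139, Pinehurst 7.183, Claybrook 6.130, Stonebridge 5.895, Millford 4.617.
Rounding down: Oakdale 1, Rivermont 5, Pinehurst 7, Claybrook 6, Stonebridge 5, Millford 4 (total 28).

Oakdale=1, Rivermont=5, Pinehurst=7, Claybrook=6, Stonebridge=5, Millford=4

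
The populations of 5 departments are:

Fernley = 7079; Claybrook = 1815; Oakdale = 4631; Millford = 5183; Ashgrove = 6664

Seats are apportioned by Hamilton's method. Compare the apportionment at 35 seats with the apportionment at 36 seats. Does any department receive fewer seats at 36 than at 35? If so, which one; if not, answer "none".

At 35 seats: Fernley 10, Claybrook 3, Oakdale 6, Millford 7, Ashgrove 9.
At 36 seats: Fernley 10, Claybrook 3, Oakdale 7, Millford 7, Ashgrove 9.
No department's allocation decreased.

none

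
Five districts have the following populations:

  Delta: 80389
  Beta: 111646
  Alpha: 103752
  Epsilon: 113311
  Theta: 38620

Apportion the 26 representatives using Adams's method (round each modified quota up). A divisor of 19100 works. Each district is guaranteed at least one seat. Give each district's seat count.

With modified divisor 19100: modified quotas Delta 4.209, Beta 5.845, Alpha 5.432, Epsilon 5.933, Theta 2.022.
Rounding up: Delta 5, Beta 6, Alpha 6, Epsilon 6, Theta 3 (total 26).

Delta=5, Beta=6, Alpha=6, Epsilon=6, Theta=3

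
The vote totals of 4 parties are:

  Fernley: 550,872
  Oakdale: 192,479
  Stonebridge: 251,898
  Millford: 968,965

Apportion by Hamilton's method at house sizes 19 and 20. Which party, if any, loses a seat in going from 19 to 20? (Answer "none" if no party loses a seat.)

Stonebridge

At 19 seats: Fernley 5, Oakdale 2, Stonebridge 3, Millford 9.
At 20 seats: Fernley 6, Oakdale 2, Stonebridge 2, Millford 10.
Stonebridge drops from 3 to 2.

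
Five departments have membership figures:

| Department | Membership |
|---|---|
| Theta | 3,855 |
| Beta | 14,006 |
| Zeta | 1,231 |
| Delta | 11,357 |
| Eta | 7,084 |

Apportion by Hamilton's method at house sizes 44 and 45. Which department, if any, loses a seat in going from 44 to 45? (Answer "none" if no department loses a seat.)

At 44 seats: Theta 5, Beta 16, Zeta 2, Delta 13, Eta 8.
At 45 seats: Theta 5, Beta 17, Zeta 1, Delta 14, Eta 8.
Zeta drops from 2 to 1.

Zeta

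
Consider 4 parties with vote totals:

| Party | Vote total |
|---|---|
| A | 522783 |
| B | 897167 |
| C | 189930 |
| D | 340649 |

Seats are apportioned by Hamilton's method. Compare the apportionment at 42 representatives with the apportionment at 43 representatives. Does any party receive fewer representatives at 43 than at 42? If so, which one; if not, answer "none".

D

At 42 seats: A 11, B 19, C 4, D 8.
At 43 seats: A 12, B 20, C 4, D 7.
D drops from 8 to 7.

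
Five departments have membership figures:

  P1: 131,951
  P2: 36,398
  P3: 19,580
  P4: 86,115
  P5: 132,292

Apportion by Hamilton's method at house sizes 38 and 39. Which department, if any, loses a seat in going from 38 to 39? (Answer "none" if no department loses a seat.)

At 38 seats: P1 12, P2 4, P3 2, P4 8, P5 12.
At 39 seats: P1 13, P2 3, P3 2, P4 8, P5 13.
P2 drops from 4 to 3.

P2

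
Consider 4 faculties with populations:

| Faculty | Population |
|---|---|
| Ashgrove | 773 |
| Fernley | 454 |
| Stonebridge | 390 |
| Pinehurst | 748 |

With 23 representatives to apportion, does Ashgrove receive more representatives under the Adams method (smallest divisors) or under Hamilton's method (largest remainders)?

Hamilton

Adams: Ashgrove 7, Fernley 5, Stonebridge 4, Pinehurst 7.
Hamilton: Ashgrove 8, Fernley 4, Stonebridge 4, Pinehurst 7.
Ashgrove gets 7 under Adams and 8 under Hamilton.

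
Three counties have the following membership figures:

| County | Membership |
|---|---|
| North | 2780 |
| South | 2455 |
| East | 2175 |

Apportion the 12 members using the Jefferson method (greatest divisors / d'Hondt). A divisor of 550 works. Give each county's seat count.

North: 5, South: 4, East: 3

With modified divisor 550: modified quotas North 5.055, South 4.464, East 3.955.
Rounding down: North 5, South 4, East 3 (total 12).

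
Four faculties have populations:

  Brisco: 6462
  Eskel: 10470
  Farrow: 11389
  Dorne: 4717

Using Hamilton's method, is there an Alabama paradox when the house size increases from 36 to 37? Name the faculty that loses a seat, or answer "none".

none

At 36 seats: Brisco 7, Eskel 11, Farrow 13, Dorne 5.
At 37 seats: Brisco 7, Eskel 12, Farrow 13, Dorne 5.
No faculty's allocation decreased.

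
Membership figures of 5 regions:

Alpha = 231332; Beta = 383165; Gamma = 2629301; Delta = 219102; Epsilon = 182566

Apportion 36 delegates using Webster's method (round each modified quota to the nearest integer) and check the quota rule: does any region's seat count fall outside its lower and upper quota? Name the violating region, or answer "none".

none

Standard quotas: Alpha 2.284, Beta 3.784, Gamma 25.965, Delta 2.164, Epsilon 1.803.
Webster allocation: Alpha 2, Beta 4, Gamma 26, Delta 2, Epsilon 2.
Every allocation lies between the lower and upper quota.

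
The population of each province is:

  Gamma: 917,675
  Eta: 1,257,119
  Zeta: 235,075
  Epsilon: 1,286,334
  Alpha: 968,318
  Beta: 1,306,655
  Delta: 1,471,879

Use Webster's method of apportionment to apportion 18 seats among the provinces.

Standard divisor 7443055/18 ≈ 413503.056; standard quotas: Gamma 2.219, Eta 3.040, Zeta 0.568, Epsilon 3.111, Alpha 2.342, Beta 3.160, Delta 3.560.
Rounding to the nearest integer gives Gamma 2, Eta 3, Zeta 1, Epsilon 3, Alpha 2, Beta 3, Delta 4 — total 18, matching the house size, so no adjustment is needed.

Gamma: 2; Eta: 3; Zeta: 1; Epsilon: 3; Alpha: 2; Beta: 3; Delta: 4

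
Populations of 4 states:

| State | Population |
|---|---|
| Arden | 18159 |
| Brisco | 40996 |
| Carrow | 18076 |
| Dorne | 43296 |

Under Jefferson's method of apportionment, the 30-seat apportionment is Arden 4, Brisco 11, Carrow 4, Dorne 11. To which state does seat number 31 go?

Arden

Priority for the next seat is population ÷ (current seats + 1).
Priorities: Arden 3631.800, Brisco 3416.333, Carrow 3615.200, Dorne 3608.000.
Highest priority: Arden.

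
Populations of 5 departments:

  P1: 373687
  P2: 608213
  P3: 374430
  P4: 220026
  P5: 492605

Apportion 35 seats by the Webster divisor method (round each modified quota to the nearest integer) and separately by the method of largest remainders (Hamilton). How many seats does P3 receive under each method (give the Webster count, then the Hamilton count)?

Webster: P1 6, P2 10, P3 6, P4 4, P5 9.
Hamilton: P1 6, P2 10, P3 7, P4 4, P5 8.
P3 gets 6 under Webster and 7 under Hamilton.

6 and 7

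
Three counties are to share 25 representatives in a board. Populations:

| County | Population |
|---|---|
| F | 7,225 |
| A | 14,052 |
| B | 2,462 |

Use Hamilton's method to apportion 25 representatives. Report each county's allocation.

F 8, A 15, B 2

Standard divisor: 23739 ÷ 25 ≈ 949.56.
Standard quotas: F 7.6088, A 14.7984, B 2.5928.
Lower quotas: F 7, A 14, B 2 (sum 23, leaving 2 seats).
Remainders in descending order: A 0.7984, F 0.6088, B 0.5928.
Largest remainders: A, F receive the extra seats.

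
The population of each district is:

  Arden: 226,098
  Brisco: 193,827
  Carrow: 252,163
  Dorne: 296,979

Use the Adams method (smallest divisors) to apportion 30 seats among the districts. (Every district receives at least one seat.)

Standard divisor 969067/30 ≈ 32302.233; standard quotas: Arden 6.999, Brisco 6.000, Carrow 7.806, Dorne 9.194.
Rounding up gives 7, 7, 8, 10 = 32 seats, so the divisor must be adjusted.
With modified divisor 34500: modified quotas Arden 6.554, Brisco 5.618, Carrow 7.309, Dorne 8.608.
Rounding up: Arden 7, Brisco 6, Carrow 8, Dorne 9 (total 30).

Arden: 7, Brisco: 6, Carrow: 8, Dorne: 9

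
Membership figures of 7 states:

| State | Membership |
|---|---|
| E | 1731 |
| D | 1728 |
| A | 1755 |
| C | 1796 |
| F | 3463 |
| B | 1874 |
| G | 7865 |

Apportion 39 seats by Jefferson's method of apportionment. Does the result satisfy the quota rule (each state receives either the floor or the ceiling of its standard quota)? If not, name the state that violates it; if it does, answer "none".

none

Standard quotas: E 3.340, D 3.334, A 3.386, C 3.465, F 6.682, B 3.616, G 15.176.
Jefferson allocation: E 3, D 3, A 3, C 3, F 7, B 4, G 16.
Every allocation lies between the lower and upper quota.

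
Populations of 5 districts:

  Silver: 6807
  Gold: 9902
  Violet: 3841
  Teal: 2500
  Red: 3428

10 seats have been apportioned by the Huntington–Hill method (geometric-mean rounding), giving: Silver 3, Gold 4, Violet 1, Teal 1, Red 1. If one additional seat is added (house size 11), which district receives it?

Violet

Priority for the next seat is population ÷ (√(s·(s+1))).
Priorities: Silver 1965.012, Gold 2214.155, Violet 2715.997, Teal 1767.767, Red 2423.962.
Highest priority: Violet.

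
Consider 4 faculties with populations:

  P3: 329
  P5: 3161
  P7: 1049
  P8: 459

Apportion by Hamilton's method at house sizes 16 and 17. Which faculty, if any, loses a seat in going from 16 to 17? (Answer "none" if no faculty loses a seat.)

At 16 seats: P3 1, P5 10, P7 3, P8 2.
At 17 seats: P3 1, P5 11, P7 4, P8 1.
P8 drops from 2 to 1.

P8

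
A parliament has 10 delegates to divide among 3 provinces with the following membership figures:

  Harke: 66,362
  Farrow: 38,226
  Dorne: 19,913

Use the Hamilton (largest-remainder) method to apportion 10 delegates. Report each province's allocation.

Harke: 5, Farrow: 3, Dorne: 2

The standard divisor is 124501/10 ≈ 12450.1.
Standard quotas: Harke 5.3302, Farrow 3.0703, Dorne 1.5994.
Lower quotas: Harke 5, Farrow 3, Dorne 1 (sum 9, leaving 1 seat).
Remainders in descending order: Dorne 0.5994, Harke 0.3302, Farrow 0.0703.
The surplus seat goes to Dorne.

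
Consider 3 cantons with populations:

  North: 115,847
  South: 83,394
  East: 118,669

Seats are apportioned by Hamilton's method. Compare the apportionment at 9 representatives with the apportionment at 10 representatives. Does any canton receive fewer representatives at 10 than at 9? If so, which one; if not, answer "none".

South

At 9 seats: North 3, South 3, East 3.
At 10 seats: North 4, South 2, East 4.
South drops from 3 to 2.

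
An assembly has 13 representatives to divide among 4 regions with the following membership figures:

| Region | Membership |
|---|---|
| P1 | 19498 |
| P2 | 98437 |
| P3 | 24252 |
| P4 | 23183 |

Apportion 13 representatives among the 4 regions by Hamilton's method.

P1: 1; P2: 8; P3: 2; P4: 2

The standard divisor is 165370/13 ≈ 12720.769.
Standard quotas: P1 1.5328, P2 7.7383, P3 1.9065, P4 1.8225.
Lower quotas: P1 1, P2 7, P3 1, P4 1 (sum 10, leaving 3 seats).
Remainders in descending order: P3 0.9065, P4 0.8225, P2 0.7383, P1 0.5328.
The surplus seats go to P3, P4, P2.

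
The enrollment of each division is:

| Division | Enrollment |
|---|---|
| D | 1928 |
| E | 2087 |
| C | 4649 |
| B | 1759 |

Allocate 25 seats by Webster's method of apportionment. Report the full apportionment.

D 5; E 5; C 11; B 4

Standard divisor 10423/25 ≈ 416.92; standard quotas: D 4.624, E 5.006, C 11.151, B 4.219.
Rounding to the nearest integer gives D 5, E 5, C 11, B 4 — total 25, matching the house size, so no adjustment is needed.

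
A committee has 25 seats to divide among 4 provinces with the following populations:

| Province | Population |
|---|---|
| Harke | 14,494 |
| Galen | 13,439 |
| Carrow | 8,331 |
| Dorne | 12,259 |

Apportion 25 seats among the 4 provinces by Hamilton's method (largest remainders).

Harke=8, Galen=7, Carrow=4, Dorne=6

The standard divisor is 48523/25 ≈ 1940.92.
Standard quotas: Harke 7.4676, Galen 6.9240, Carrow 4.2923, Dorne 6.3161.
Lower quotas: Harke 7, Galen 6, Carrow 4, Dorne 6 (sum 23, leaving 2 seats).
Remainders in descending order: Galen 0.9240, Harke 0.4676, Dorne 0.3161, Carrow 0.2923.
Largest remainders: Galen, Harke receive the extra seats.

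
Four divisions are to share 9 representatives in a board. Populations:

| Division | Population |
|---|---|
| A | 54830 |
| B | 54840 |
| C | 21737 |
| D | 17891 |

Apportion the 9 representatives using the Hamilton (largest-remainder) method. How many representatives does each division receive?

A 3; B 3; C 2; D 1

The standard divisor is 149298/9 ≈ 16588.667.
Standard quotas: A 3.3053, B 3.3059, C 1.3104, D 1.0785.
Lower quotas: A 3, B 3, C 1, D 1 (sum 8, leaving 1 seat).
Remainders in descending order: C 0.3104, B 0.3059, A 0.3053, D 0.0785.
Largest remainder: C receives the extra seat.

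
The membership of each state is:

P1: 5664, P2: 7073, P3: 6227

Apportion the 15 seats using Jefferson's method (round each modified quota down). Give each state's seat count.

P1: 4, P2: 6, P3: 5

Standard divisor 18964/15 ≈ 1264.267; standard quotas: P1 4.480, P2 5.595, P3 4.925.
Rounding down gives 4, 5, 4 = 13 seats, so the divisor must be adjusted.
With modified divisor 1160: modified quotas P1 4.883, P2 6.097, P3 5.368.
Rounding down: P1 4, P2 6, P3 5 (total 15).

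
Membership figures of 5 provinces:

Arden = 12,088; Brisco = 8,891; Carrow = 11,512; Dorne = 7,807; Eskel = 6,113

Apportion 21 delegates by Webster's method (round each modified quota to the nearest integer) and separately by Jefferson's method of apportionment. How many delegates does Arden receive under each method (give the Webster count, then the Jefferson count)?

Webster: Arden 5, Brisco 4, Carrow 5, Dorne 4, Eskel 3.
Jefferson: Arden 6, Brisco 4, Carrow 5, Dorne 3, Eskel 3.
Arden gets 5 under Webster and 6 under Jefferson.

5 and 6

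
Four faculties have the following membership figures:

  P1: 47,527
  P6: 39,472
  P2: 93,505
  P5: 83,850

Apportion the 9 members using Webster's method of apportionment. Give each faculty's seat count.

P1 2, P6 1, P2 3, P5 3

Standard divisor 264354/9 ≈ 29372.667; standard quotas: P1 1.618, P6 1.344, P2 3.183, P5 2.855.
Rounding to the nearest integer gives P1 2, P6 1, P2 3, P5 3 — total 9, matching the house size, so no adjustment is needed.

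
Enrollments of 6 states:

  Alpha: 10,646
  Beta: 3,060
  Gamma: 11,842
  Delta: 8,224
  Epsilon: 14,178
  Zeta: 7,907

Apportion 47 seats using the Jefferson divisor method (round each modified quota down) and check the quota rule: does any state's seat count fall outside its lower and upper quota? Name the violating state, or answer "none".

none

Standard quotas: Alpha 8.958, Beta 2.575, Gamma 9.964, Delta 6.920, Epsilon 11.930, Zeta 6.653.
Jefferson allocation: Alpha 9, Beta 2, Gamma 10, Delta 7, Epsilon 12, Zeta 7.
Every allocation lies between the lower and upper quota.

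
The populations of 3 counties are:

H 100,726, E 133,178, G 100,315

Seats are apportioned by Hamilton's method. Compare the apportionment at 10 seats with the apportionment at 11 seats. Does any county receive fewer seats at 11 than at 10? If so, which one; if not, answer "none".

At 10 seats: H 3, E 4, G 3.
At 11 seats: H 3, E 5, G 3.
No county's allocation decreased.

none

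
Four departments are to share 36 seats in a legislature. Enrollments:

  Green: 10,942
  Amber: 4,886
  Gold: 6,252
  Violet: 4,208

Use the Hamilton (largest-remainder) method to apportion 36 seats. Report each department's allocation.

The standard divisor is 26288/36 ≈ 730.222.
Standard quotas: Green 14.9845, Amber 6.6911, Gold 8.5618, Violet 5.7626.
Lower quotas: Green 14, Amber 6, Gold 8, Violet 5 (sum 33, leaving 3 seats).
Remainders in descending order: Green 0.9845, Violet 0.7626, Amber 0.6911, Gold 0.5618.
Largest remainders: Green, Violet, Amber receive the extra seats.

Green 15; Amber 7; Gold 8; Violet 6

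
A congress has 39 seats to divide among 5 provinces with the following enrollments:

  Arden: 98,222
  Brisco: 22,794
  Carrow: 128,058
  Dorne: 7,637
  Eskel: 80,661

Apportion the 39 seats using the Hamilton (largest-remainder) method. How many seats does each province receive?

The standard divisor is 337372/39 ≈ 8650.564.
Standard quotas: Arden 11.3544, Brisco 2.6350, Carrow 14.8034, Dorne 0.8828, Eskel 9.3244.
Lower quotas: Arden 11, Brisco 2, Carrow 14, Dorne 0, Eskel 9 (sum 36, leaving 3 seats).
Remainders in descending order: Dorne 0.8828, Carrow 0.8034, Brisco 0.6350, Arden 0.3544, Eskel 0.3244.
Largest remainders: Dorne, Carrow, Brisco receive the extra seats.

Arden 11, Brisco 3, Carrow 15, Dorne 1, Eskel 9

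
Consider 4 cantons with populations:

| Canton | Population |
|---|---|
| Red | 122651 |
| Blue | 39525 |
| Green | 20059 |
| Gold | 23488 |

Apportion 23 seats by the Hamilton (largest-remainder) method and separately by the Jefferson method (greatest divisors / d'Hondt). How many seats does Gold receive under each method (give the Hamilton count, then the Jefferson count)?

3 and 2

Hamilton: Red 14, Blue 4, Green 2, Gold 3.
Jefferson: Red 15, Blue 4, Green 2, Gold 2.
Gold gets 3 under Hamilton and 2 under Jefferson.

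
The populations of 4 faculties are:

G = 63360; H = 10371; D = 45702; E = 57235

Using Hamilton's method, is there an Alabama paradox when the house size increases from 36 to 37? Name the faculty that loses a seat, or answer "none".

At 36 seats: G 13, H 2, D 9, E 12.
At 37 seats: G 13, H 2, D 10, E 12.
No faculty's allocation decreased.

none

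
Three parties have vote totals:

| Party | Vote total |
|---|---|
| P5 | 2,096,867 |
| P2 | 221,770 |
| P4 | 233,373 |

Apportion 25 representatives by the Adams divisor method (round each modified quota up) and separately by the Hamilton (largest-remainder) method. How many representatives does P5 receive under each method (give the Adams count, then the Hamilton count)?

Adams: P5 19, P2 3, P4 3.
Hamilton: P5 21, P2 2, P4 2.
P5 gets 19 under Adams and 21 under Hamilton.

19 and 21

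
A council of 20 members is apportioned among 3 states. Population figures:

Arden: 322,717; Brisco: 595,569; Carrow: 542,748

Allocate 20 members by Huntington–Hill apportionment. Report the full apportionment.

With divisor 72345: modified quotas Arden 4.461, Brisco 8.232, Carrow 7.502.
Geometric-mean thresholds: Arden √(4·5)=4.472, Brisco √(8·9)=8.485, Carrow √(7·8)=7.483.
Each quota rounded against its threshold gives Arden 4, Brisco 8, Carrow 8 (total 20).

Arden 4, Brisco 8, Carrow 8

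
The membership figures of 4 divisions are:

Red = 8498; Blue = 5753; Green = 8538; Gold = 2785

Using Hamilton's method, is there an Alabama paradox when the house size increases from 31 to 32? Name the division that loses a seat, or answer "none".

Gold

At 31 seats: Red 10, Blue 7, Green 10, Gold 4.
At 32 seats: Red 11, Blue 7, Green 11, Gold 3.
Gold drops from 4 to 3.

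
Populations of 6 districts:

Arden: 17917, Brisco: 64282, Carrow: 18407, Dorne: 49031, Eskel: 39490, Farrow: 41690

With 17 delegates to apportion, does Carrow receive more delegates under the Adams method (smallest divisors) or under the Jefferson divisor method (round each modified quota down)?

Adams

Adams: Arden 2, Brisco 4, Carrow 2, Dorne 3, Eskel 3, Farrow 3.
Jefferson: Arden 1, Brisco 5, Carrow 1, Dorne 4, Eskel 3, Farrow 3.
Carrow gets 2 under Adams and 1 under Jefferson.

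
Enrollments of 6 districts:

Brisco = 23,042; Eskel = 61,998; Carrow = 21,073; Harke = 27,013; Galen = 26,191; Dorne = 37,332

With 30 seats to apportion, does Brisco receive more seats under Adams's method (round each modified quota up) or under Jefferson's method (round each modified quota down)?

Adams

Adams: Brisco 4, Eskel 9, Carrow 3, Harke 4, Galen 4, Dorne 6.
Jefferson: Brisco 3, Eskel 10, Carrow 3, Harke 4, Galen 4, Dorne 6.
Brisco gets 4 under Adams and 3 under Jefferson.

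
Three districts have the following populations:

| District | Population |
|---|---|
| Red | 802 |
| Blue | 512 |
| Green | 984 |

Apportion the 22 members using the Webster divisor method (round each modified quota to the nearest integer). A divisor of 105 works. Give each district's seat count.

With modified divisor 105: modified quotas Red 7.638, Blue 4.876, Green 9.371.
Rounding to the nearest integer: Red 8, Blue 5, Green 9 (total 22).

Red: 8, Blue: 5, Green: 9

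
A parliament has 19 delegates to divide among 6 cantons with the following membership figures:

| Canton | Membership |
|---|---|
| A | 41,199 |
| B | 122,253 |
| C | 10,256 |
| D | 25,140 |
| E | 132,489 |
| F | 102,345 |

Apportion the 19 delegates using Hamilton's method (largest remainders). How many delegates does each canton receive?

Total 433682; standard divisor 433682/19 ≈ 22825.368.
Standard quotas: A 1.8050, B 5.3560, C 0.4493, D 1.1014, E 5.8045, F 4.4838.
Lower quotas: A 1, B 5, C 0, D 1, E 5, F 4 (sum 16, leaving 3 seats).
Remainders in descending order: A 0.8050, E 0.8045, F 0.4838, C 0.4493, B 0.3560, D 0.1014.
Largest remainders: A, E, F receive the extra seats.

A: 2, B: 5, C: 0, D: 1, E: 6, F: 5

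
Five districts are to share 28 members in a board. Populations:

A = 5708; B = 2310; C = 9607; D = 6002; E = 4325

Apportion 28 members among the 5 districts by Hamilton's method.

A: 6, B: 2, C: 10, D: 6, E: 4

Standard divisor: 27952 ÷ 28 ≈ 998.286.
Standard quotas: A 5.7178, B 2.3140, C 9.6235, D 6.0123, E 4.3324.
Lower quotas: A 5, B 2, C 9, D 6, E 4 (sum 26, leaving 2 seats).
Remainders in descending order: A 0.7178, C 0.6235, E 0.3324, B 0.3140, D 0.0123.
Largest remainders: A, C receive the extra seats.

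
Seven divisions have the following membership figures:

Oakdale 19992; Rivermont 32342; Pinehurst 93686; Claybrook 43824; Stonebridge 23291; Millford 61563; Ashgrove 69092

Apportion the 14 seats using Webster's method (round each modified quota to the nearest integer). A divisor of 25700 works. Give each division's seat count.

With modified divisor 25700: modified quotas Oakdale 0.778, Rivermont 1.258, Pinehurst 3.645, Claybrook 1.705, Stonebridge 0.906, Millford 2.395, Ashgrove 2.688.
Rounding to the nearest integer: Oakdale 1, Rivermont 1, Pinehurst 4, Claybrook 2, Stonebridge 1, Millford 2, Ashgrove 3 (total 14).

Oakdale 1, Rivermont 1, Pinehurst 4, Claybrook 2, Stonebridge 1, Millford 2, Ashgrove 3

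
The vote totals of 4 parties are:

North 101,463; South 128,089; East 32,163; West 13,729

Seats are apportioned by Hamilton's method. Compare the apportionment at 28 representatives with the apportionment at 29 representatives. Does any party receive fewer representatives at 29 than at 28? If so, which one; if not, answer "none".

West

At 28 seats: North 10, South 13, East 3, West 2.
At 29 seats: North 11, South 14, East 3, West 1.
West drops from 2 to 1.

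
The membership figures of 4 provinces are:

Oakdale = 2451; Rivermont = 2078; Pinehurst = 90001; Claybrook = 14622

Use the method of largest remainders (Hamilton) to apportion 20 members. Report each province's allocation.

Oakdale: 0; Rivermont: 0; Pinehurst: 17; Claybrook: 3

Total 109152; standard divisor 109152/20 ≈ 5457.6.
Standard quotas: Oakdale 0.4491, Rivermont 0.3808, Pinehurst 16.4909, Claybrook 2.6792.
Lower quotas: Oakdale 0, Rivermont 0, Pinehurst 16, Claybrook 2 (sum 18, leaving 2 seats).
Remainders in descending order: Claybrook 0.6792, Pinehurst 0.4909, Oakdale 0.4491, Rivermont 0.3808.
Largest remainders: Claybrook, Pinehurst receive the extra seats.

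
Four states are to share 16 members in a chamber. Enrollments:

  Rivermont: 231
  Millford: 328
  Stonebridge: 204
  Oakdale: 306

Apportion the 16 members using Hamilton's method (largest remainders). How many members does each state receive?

Standard divisor: 1069 ÷ 16 ≈ 66.812.
Standard quotas: Rivermont 3.457, Millford 4.909, Stonebridge 3.053, Oakdale 4.580.
Lower quotas: Rivermont 3, Millford 4, Stonebridge 3, Oakdale 4 (sum 14, leaving 2 seats).
Remainders in descending order: Millford 0.909, Oakdale 0.580, Rivermont 0.457, Stonebridge 0.053.
The surplus seats go to Millford, Oakdale.

Rivermont 3, Millford 5, Stonebridge 3, Oakdale 5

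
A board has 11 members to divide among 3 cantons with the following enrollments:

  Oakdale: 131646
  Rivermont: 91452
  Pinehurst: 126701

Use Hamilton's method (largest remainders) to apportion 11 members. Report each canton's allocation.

Oakdale 4; Rivermont 3; Pinehurst 4

The standard divisor is 349799/11 ≈ 31799.909.
Standard quotas: Oakdale 4.1398, Rivermont 2.8759, Pinehurst 3.9843.
Lower quotas: Oakdale 4, Rivermont 2, Pinehurst 3 (sum 9, leaving 2 seats).
Remainders in descending order: Pinehurst 0.9843, Rivermont 0.8759, Oakdale 0.1398.
Largest remainders: Pinehurst, Rivermont receive the extra seats.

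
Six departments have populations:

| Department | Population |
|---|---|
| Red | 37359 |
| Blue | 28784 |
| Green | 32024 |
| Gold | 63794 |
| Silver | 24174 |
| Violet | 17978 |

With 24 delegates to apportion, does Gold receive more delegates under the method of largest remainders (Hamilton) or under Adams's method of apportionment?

Hamilton

Hamilton: Red 4, Blue 3, Green 4, Gold 8, Silver 3, Violet 2.
Adams: Red 4, Blue 4, Green 4, Gold 7, Silver 3, Violet 2.
Gold gets 8 under Hamilton and 7 under Adams.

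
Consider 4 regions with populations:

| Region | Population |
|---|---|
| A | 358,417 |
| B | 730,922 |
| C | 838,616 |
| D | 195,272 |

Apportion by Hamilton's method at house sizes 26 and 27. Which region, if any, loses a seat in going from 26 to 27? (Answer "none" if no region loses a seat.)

At 26 seats: A 4, B 9, C 10, D 3.
At 27 seats: A 5, B 9, C 11, D 2.
D drops from 3 to 2.

D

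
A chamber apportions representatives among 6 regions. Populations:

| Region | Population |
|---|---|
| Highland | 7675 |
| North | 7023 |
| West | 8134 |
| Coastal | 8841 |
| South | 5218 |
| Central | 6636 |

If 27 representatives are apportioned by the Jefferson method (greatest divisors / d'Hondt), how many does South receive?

3

Standard divisor 43527/27 ≈ 1612.111; standard quotas: Highland 4.761, North 4.356, West 5.046, Coastal 5.484, South 3.237, Central 4.116.
Rounding down gives 4, 4, 5, 5, 3, 4 = 25 seats, so the divisor must be adjusted.
With modified divisor 1440: modified quotas Highland 5.330, North 4.877, West 5.649, Coastal 6.140, South 3.624, Central 4.608.
Rounding down: Highland 5, North 4, West 5, Coastal 6, South 3, Central 4 (total 27).
South receives 3.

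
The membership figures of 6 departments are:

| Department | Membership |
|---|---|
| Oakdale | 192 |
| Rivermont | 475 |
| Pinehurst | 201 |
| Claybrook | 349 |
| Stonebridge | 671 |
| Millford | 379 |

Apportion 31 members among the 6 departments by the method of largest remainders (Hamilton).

Oakdale 3, Rivermont 6, Pinehurst 3, Claybrook 5, Stonebridge 9, Millford 5

Total 2267; standard divisor 2267/31 ≈ 73.129.
Standard quotas: Oakdale 2.625, Rivermont 6.495, Pinehurst 2.749, Claybrook 4.772, Stonebridge 9.176, Millford 5.183.
Lower quotas: Oakdale 2, Rivermont 6, Pinehurst 2, Claybrook 4, Stonebridge 9, Millford 5 (sum 28, leaving 3 seats).
Remainders in descending order: Claybrook 0.772, Pinehurst 0.749, Oakdale 0.625, Rivermont 0.495, Millford 0.183, Stonebridge 0.176.
Largest remainders: Claybrook, Pinehurst, Oakdale receive the extra seats.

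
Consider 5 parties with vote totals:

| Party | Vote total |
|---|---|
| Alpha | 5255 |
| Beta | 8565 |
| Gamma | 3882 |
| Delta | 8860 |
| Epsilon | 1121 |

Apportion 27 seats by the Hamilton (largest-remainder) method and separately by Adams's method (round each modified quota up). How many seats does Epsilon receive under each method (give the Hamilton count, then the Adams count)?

1 and 2

Hamilton: Alpha 5, Beta 8, Gamma 4, Delta 9, Epsilon 1.
Adams: Alpha 5, Beta 8, Gamma 4, Delta 8, Epsilon 2.
Epsilon gets 1 under Hamilton and 2 under Adams.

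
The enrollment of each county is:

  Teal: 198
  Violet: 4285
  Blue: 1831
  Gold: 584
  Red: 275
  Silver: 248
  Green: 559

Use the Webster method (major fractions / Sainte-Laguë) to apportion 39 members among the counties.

Standard divisor 7980/39 ≈ 204.615; standard quotas: Teal 0.968, Violet 20.942, Blue 8.948, Gold 2.854, Red 1.344, Silver 1.212, Green 2.732.
Rounding to the nearest integer gives Teal 1, Violet 21, Blue 9, Gold 3, Red 1, Silver 1, Green 3 — total 39, matching the house size, so no adjustment is needed.

Teal 1; Violet 21; Blue 9; Gold 3; Red 1; Silver 1; Green 3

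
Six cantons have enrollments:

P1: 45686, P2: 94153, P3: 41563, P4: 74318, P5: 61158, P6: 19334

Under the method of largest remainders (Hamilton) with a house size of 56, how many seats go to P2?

16

The standard divisor is 336212/56 ≈ 6003.786.
Standard quotas: P1 7.6095, P2 15.6823, P3 6.9228, P4 12.3785, P5 10.1866, P6 3.2203.
Lower quotas: P1 7, P2 15, P3 6, P4 12, P5 10, P6 3 (sum 53, leaving 3 seats).
Remainders in descending order: P3 0.9228, P2 0.6823, P1 0.6095, P4 0.3785, P6 0.2203, P5 0.1866.
The surplus seats go to P3, P2, P1.
P2 receives 16.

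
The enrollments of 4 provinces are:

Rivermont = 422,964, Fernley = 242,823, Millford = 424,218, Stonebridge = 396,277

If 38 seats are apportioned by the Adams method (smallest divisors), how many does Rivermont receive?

11

Standard divisor 1486282/38 ≈ 39112.684; standard quotas: Rivermont 10.814, Fernley 6.208, Millford 10.846, Stonebridge 10.132.
Rounding up gives 11, 7, 11, 11 = 40 seats, so the divisor must be adjusted.
With modified divisor 41400: modified quotas Rivermont 10.217, Fernley 5.865, Millford 10.247, Stonebridge 9.572.
Rounding up: Rivermont 11, Fernley 6, Millford 11, Stonebridge 10 (total 38).
Rivermont receives 11.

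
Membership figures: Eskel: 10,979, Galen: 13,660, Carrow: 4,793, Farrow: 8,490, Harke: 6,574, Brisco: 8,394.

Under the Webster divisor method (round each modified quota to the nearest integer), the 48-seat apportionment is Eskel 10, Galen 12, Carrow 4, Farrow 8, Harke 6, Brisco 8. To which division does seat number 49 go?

Priority for the next seat is population ÷ (current seats + 0.5).
Priorities: Eskel 1045.619, Galen 1092.800, Carrow 1065.111, Farrow 998.824, Harke 1011.385, Brisco 987.529.
Highest priority: Galen.

Galen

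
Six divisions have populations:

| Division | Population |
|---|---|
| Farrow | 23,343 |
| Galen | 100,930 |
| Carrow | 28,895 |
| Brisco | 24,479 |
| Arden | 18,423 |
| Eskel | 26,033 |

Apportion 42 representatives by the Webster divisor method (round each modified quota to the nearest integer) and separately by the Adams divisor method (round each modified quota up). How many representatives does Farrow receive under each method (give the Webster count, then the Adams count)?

4 and 5

Webster: Farrow 4, Galen 19, Carrow 5, Brisco 5, Arden 4, Eskel 5.
Adams: Farrow 5, Galen 18, Carrow 5, Brisco 5, Arden 4, Eskel 5.
Farrow gets 4 under Webster and 5 under Adams.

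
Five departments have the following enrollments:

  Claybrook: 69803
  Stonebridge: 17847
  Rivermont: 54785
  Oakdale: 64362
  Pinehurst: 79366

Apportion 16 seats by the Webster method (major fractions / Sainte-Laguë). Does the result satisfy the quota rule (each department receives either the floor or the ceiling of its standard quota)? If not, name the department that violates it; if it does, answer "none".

Standard quotas: Claybrook 3.903, Stonebridge 0.998, Rivermont 3.063, Oakdale 3.599, Pinehurst 4.438.
Webster allocation: Claybrook 4, Stonebridge 1, Rivermont 3, Oakdale 4, Pinehurst 4.
Every allocation lies between the lower and upper quota.

none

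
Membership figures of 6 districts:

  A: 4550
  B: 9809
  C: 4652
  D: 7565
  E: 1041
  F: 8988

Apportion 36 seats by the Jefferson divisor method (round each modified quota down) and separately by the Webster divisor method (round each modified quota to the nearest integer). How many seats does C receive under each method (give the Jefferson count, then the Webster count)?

Jefferson: A 4, B 10, C 4, D 8, E 1, F 9.
Webster: A 4, B 10, C 5, D 7, E 1, F 9.
C gets 4 under Jefferson and 5 under Webster.

4 and 5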